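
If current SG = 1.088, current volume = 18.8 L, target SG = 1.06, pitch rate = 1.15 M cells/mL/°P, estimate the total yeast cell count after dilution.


V_w = V·((SG_c−1)/(SG_t−1)−1);  °P = 259 − 259/SG_t;  cells = rate·(V+V_w)·°P
V_w = 18.8·((1.088−1)/(1.06−1)−1) = 8.7733
V_final = 18.8 + 8.7733 = 27.5733
°P = 259 − 259/1.06 = 14.6604
cells = 1.15·27.5733·14.6604

464.8708 billion cells


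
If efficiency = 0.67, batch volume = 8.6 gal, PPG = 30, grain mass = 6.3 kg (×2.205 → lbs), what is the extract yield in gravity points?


points = lbs × PPG × eff / vol
lbs = 6.3 × 2.205 = 13.8915
points = 13.8915 × 30 × 0.67 / 8.6

32.4673 points


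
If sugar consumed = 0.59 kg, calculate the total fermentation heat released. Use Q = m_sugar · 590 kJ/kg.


Q = 0.59 · 590

348.1000 kJ


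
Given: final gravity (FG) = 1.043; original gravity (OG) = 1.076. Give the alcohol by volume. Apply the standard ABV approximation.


ABV = (OG − FG) · 131.25
ABV = (1.076 − 1.043) · 131.25

4.3313 % ABV


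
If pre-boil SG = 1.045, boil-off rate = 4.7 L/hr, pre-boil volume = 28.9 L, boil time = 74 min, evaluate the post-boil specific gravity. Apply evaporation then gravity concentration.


V_post = V_pre − rate·(t/60);  SG_post = 1 + (SG_pre−1)·V_pre/V_post
V_post = 28.9 − 4.7·(74/60) = 23.1033
SG_post = 1 + (1.045 − 1)·28.9/23.1033

1.0563


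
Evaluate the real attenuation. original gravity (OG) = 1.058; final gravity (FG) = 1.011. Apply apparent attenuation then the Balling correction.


AA = (OG−FG)/(OG−1)·100;  RA = AA·0.8192
AA = (1.058 − 1.011)/(1.058 − 1)·100 = 81.0345
RA = 81.0345·0.8192

66.3834 %


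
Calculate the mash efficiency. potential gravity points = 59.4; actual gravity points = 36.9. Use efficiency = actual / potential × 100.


efficiency = 36.9 / 59.4 × 100

62.1212 %


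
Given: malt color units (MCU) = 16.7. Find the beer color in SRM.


SRM = 1.4922 · MCU^0.6859
SRM = 1.4922 · 16.7^0.6859

10.2917 SRM


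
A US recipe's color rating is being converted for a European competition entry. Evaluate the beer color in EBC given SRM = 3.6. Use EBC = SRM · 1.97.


EBC = 3.6 · 1.97

7.0920 EBC


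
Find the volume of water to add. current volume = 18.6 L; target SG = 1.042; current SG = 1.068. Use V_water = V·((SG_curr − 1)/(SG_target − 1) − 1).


V_water = 18.6·((1.068 − 1)/(1.042 − 1) − 1)

11.5143 L


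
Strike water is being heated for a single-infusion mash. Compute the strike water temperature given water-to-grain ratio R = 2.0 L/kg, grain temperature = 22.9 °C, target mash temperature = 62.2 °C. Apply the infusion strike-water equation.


T_strike = (0.41/R)·(T_mash − T_grain) + T_mash
T_strike = (0.41/2.0)·(62.2 − 22.9) + 62.2

70.2565 °C


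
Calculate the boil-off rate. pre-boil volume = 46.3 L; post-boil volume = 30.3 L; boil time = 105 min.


rate = (V_pre − V_post) / (t_min/60)
rate = (46.3 − 30.3) / (105/60)

9.1429 L/hr


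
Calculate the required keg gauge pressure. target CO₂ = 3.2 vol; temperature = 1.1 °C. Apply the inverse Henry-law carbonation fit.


psi = vols/(0.01821 + 0.09011·e^(−0.04·T)) − 14.695
psi = 3.2/(0.01821 + 0.09011·e^(−0.04·1.1)) − 14.695

15.9443 psi


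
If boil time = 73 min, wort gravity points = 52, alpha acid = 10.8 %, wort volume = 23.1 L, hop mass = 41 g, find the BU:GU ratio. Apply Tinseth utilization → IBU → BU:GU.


U = 1.65·0.000125^(GP/1000)·(1−e^(−0.04t))/4.15;  IBU = (α/100)·m·U·1000/V;  BU:GU = IBU/GP
U = 1.65·0.000125^(52/1000)·(1−e^(−0.04·73))/4.15 = 0.2357
IBU = (10.8/100)·41·0.2357·1000/23.1 = 45.1848
BU:GU = 45.1848/52

0.8689


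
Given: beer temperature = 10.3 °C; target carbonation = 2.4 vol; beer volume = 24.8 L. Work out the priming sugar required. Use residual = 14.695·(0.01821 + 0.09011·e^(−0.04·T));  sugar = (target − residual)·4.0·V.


residual = 14.695·(0.01821 + 0.09011·e^(−0.04·10.3)) = 1.1446
sugar = (2.4 − 1.1446)·4.0·24.8

124.5333 g


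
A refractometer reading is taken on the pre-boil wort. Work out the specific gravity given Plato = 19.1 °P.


SG = 259/(259 − P)
SG = 259/(259 − 19.1)

1.0796


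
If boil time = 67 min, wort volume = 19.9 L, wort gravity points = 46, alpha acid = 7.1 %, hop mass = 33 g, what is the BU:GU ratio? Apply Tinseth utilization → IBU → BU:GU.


U = 1.65·0.000125^(GP/1000)·(1−e^(−0.04t))/4.15;  IBU = (α/100)·m·U·1000/V;  BU:GU = IBU/GP
U = 1.65·0.000125^(46/1000)·(1−e^(−0.04·67))/4.15 = 0.2449
IBU = (7.1/100)·33·0.2449·1000/19.9 = 28.8381
BU:GU = 28.8381/46

0.6269


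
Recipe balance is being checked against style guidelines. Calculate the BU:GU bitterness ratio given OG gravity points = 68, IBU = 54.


BU:GU = IBU / OG_points
BU:GU = 54 / 68

0.7941


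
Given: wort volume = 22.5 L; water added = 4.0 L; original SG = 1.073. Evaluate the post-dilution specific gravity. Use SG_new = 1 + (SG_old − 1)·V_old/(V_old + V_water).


pts = (1.073 − 1)·1000·22.5/(22.5 + 4.0) = 61.9811
SG_new = 1 + 61.9811/1000

1.0620


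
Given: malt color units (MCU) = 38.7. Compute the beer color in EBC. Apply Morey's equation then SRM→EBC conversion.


SRM = 1.4922·MCU^0.6859;  EBC = SRM·1.97
SRM = 1.4922·38.7^0.6859 = 18.3163
EBC = 18.3163·1.97

36.0831 EBC


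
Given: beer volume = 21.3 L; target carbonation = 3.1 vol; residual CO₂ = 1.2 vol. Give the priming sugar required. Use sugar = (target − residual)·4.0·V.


sugar = (3.1 − 1.2)·4.0·21.3

161.8800 g


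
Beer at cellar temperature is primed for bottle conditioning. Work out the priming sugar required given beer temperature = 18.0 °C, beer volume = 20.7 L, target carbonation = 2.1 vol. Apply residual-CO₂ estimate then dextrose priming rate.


residual = 14.695·(0.01821 + 0.09011·e^(−0.04·T));  sugar = (target − residual)·4.0·V
residual = 14.695·(0.01821 + 0.09011·e^(−0.04·18.0)) = 0.9121
sugar = (2.1 − 0.9121)·4.0·20.7

98.3551 g


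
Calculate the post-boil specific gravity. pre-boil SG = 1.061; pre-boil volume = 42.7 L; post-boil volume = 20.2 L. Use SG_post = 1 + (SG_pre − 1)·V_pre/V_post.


pts_pre = (1.061 − 1)·1000 = 61.0000
pts_post = 61.0000·42.7/20.2 = 128.9455
SG_post = 1 + 128.9455/1000

1.1289


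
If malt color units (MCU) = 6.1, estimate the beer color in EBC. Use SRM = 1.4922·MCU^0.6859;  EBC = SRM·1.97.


SRM = 1.4922·6.1^0.6859 = 5.1580
EBC = 5.1580·1.97

10.1613 EBC


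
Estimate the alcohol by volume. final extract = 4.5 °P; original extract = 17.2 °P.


SG = 259/(259 − P);  ABV = (OG − FG)·131.25
OG = 259/(259 − 17.2) = 1.0711
FG = 259/(259 − 4.5) = 1.0177
ABV = (1.0711 − 1.0177)·131.25

7.0155 % ABV


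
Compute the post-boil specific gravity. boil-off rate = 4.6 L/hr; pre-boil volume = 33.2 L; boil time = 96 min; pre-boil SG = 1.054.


V_post = V_pre − rate·(t/60);  SG_post = 1 + (SG_pre−1)·V_pre/V_post
V_post = 33.2 − 4.6·(96/60) = 25.8400
SG_post = 1 + (1.054 − 1)·33.2/25.8400

1.0694


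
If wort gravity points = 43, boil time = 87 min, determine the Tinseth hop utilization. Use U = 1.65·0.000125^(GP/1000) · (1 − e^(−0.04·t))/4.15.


bigness = 1.65·0.000125^(43/1000) = 1.1211
boil_factor = (1 − e^(−0.04·87))/4.15 = 0.2335
U = 1.1211 · 0.2335

0.2618


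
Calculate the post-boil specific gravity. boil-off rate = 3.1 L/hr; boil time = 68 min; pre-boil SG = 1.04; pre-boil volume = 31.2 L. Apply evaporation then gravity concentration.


V_post = V_pre − rate·(t/60);  SG_post = 1 + (SG_pre−1)·V_pre/V_post
V_post = 31.2 − 3.1·(68/60) = 27.6867
SG_post = 1 + (1.04 − 1)·31.2/27.6867

1.0451


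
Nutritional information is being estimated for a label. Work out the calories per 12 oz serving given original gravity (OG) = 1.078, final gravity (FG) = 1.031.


ABW = (OG−FG)·131.25·0.79/FG;  °P = 259 − 259/SG (for OG→OE and FG→AE);  RE = 0.1808·OE + 0.8192·AE;  Cal = (6.9·ABW + 4·(RE−0.1))·FG·3.55
ABW = (1.078 − 1.031)·131.25·0.79/1.031 = 4.7268
OE = 259 − 259/1.078 = 18.7403 °P
AE = 259 − 259/1.031 = 7.7876 °P
RE = 0.1808·18.7403 + 0.8192·7.7876 = 9.7678 °P
Cal = (6.9·4.7268 + 4·(9.7678−0.1))·1.031·3.55

260.9107 kcal


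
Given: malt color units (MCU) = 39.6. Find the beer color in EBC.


SRM = 1.4922·MCU^0.6859;  EBC = SRM·1.97
SRM = 1.4922·39.6^0.6859 = 18.6074
EBC = 18.6074·1.97

36.6566 EBC


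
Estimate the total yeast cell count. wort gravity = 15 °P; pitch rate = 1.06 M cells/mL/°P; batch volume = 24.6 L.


cells (billions) = rate · V_L · °P
cells = 1.06 · 24.6 · 15

391.1400 billion cells


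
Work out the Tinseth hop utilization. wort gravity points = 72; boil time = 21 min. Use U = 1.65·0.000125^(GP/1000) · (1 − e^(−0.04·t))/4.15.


bigness = 1.65·0.000125^(72/1000) = 0.8639
boil_factor = (1 − e^(−0.04·21))/4.15 = 0.1369
U = 0.8639 · 0.1369

0.1183


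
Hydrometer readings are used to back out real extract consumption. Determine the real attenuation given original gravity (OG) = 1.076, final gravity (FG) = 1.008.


AA = (OG−FG)/(OG−1)·100;  RA = AA·0.8192
AA = (1.076 − 1.008)/(1.076 − 1)·100 = 89.4737
RA = 89.4737·0.8192

73.2968 %


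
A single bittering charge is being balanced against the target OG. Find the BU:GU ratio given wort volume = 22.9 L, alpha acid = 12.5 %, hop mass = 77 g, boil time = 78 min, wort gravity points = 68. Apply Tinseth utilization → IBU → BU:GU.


U = 1.65·0.000125^(GP/1000)·(1−e^(−0.04t))/4.15;  IBU = (α/100)·m·U·1000/V;  BU:GU = IBU/GP
U = 1.65·0.000125^(68/1000)·(1−e^(−0.04·78))/4.15 = 0.2063
IBU = (12.5/100)·77·0.2063·1000/22.9 = 86.6917
BU:GU = 86.6917/68

1.2749


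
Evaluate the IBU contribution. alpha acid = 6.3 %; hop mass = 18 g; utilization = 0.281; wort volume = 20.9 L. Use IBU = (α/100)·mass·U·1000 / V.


IBU = (6.3/100)·18·0.281·1000 / 20.9

15.2466 IBU


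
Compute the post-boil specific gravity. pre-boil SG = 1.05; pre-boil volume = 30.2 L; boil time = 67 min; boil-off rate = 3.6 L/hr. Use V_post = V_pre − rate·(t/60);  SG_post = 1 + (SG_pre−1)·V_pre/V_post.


V_post = 30.2 − 3.6·(67/60) = 26.1800
SG_post = 1 + (1.05 − 1)·30.2/26.1800

1.0577


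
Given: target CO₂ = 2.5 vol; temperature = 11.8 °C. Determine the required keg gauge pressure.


psi = vols/(0.01821 + 0.09011·e^(−0.04·T)) − 14.695
psi = 2.5/(0.01821 + 0.09011·e^(−0.04·11.8)) − 14.695

18.8997 psi


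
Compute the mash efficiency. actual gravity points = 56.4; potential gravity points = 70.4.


efficiency = actual / potential × 100
efficiency = 56.4 / 70.4 × 100

80.1136 %


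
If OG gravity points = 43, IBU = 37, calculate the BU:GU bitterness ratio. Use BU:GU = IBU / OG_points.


BU:GU = 37 / 43

0.8605


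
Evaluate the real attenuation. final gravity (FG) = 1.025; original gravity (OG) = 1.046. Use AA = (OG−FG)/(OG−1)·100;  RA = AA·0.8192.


AA = (1.046 − 1.025)/(1.046 − 1)·100 = 45.6522
RA = 45.6522·0.8192

37.3983 %


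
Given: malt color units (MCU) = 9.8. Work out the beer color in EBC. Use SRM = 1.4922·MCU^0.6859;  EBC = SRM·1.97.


SRM = 1.4922·9.8^0.6859 = 7.1402
EBC = 7.1402·1.97

14.0661 EBC


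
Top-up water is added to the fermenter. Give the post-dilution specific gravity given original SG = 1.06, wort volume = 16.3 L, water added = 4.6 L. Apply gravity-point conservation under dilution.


SG_new = 1 + (SG_old − 1)·V_old/(V_old + V_water)
pts = (1.06 − 1)·1000·16.3/(16.3 + 4.6) = 46.7943
SG_new = 1 + 46.7943/1000

1.0468


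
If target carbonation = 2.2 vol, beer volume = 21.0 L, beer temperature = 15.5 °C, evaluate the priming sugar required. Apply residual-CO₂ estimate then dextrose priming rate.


residual = 14.695·(0.01821 + 0.09011·e^(−0.04·T));  sugar = (target − residual)·4.0·V
residual = 14.695·(0.01821 + 0.09011·e^(−0.04·15.5)) = 0.9799
sugar = (2.2 − 0.9799)·4.0·21.0

102.4864 g


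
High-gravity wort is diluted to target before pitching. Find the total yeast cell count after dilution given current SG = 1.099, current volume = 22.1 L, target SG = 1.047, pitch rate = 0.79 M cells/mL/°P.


V_w = V·((SG_c−1)/(SG_t−1)−1);  °P = 259 − 259/SG_t;  cells = rate·(V+V_w)·°P
V_w = 22.1·((1.099−1)/(1.047−1)−1) = 24.4511
V_final = 22.1 + 24.4511 = 46.5511
°P = 259 − 259/1.047 = 11.6266
cells = 0.79·46.5511·11.6266

427.5704 billion cells


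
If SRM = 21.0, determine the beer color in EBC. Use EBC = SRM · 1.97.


EBC = 21.0 · 1.97

41.3700 EBC


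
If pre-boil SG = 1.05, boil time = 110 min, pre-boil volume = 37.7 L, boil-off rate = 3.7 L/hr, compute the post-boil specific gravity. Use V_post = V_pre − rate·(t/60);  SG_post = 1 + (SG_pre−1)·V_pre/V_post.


V_post = 37.7 − 3.7·(110/60) = 30.9167
SG_post = 1 + (1.05 − 1)·37.7/30.9167

1.0610


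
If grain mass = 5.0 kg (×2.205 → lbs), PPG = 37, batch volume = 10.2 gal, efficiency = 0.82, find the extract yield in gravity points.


points = lbs × PPG × eff / vol
lbs = 5.0 × 2.205 = 11.0250
points = 11.0250 × 37 × 0.82 / 10.2

32.7940 points


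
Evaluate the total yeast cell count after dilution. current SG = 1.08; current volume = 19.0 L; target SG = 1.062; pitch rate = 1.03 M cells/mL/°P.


V_w = V·((SG_c−1)/(SG_t−1)−1);  °P = 259 − 259/SG_t;  cells = rate·(V+V_w)·°P
V_w = 19.0·((1.08−1)/(1.062−1)−1) = 5.5161
V_final = 19.0 + 5.5161 = 24.5161
°P = 259 − 259/1.062 = 15.1205
cells = 1.03·24.5161·15.1205

381.8177 billion cells


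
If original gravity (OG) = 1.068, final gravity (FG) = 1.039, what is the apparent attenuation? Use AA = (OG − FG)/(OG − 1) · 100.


AA = (1.068 − 1.039)/(1.068 − 1) · 100

42.6471 %


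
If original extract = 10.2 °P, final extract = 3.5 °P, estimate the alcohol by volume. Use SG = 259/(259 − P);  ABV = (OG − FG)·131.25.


OG = 259/(259 − 10.2) = 1.0410
FG = 259/(259 − 3.5) = 1.0137
ABV = (1.0410 − 1.0137)·131.25

3.5829 % ABV


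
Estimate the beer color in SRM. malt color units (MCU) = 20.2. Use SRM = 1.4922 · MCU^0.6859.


SRM = 1.4922 · 20.2^0.6859

11.7265 SRM


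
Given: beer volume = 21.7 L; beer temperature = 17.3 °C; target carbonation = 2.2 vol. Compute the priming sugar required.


residual = 14.695·(0.01821 + 0.09011·e^(−0.04·T));  sugar = (target − residual)·4.0·V
residual = 14.695·(0.01821 + 0.09011·e^(−0.04·17.3)) = 0.9304
sugar = (2.2 − 0.9304)·4.0·21.7

110.1979 g


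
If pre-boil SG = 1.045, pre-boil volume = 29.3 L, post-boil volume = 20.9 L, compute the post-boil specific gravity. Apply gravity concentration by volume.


SG_post = 1 + (SG_pre − 1)·V_pre/V_post
pts_pre = (1.045 − 1)·1000 = 45.0000
pts_post = 45.0000·29.3/20.9 = 63.0861
SG_post = 1 + 63.0861/1000

1.0631


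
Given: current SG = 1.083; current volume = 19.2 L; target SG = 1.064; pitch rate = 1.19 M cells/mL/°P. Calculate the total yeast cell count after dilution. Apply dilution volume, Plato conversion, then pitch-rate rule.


V_w = V·((SG_c−1)/(SG_t−1)−1);  °P = 259 − 259/SG_t;  cells = rate·(V+V_w)·°P
V_w = 19.2·((1.083−1)/(1.064−1)−1) = 5.7000
V_final = 19.2 + 5.7000 = 24.9000
°P = 259 − 259/1.064 = 15.5789
cells = 1.19·24.9000·15.5789

461.6198 billion cells


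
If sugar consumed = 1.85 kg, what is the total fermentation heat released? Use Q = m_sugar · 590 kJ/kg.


Q = 1.85 · 590

1091.5000 kJ


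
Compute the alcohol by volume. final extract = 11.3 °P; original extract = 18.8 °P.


SG = 259/(259 − P);  ABV = (OG − FG)·131.25
OG = 259/(259 − 18.8) = 1.0783
FG = 259/(259 − 11.3) = 1.0456
ABV = (1.0783 − 1.0456)·131.25

4.2851 % ABV


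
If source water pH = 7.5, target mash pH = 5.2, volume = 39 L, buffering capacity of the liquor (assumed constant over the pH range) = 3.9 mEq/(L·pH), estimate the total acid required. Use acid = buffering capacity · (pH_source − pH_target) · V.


acid = 3.9 · (7.5 − 5.2) · 39

349.8300 mEq


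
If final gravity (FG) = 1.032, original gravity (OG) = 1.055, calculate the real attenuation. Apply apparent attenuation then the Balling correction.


AA = (OG−FG)/(OG−1)·100;  RA = AA·0.8192
AA = (1.055 − 1.032)/(1.055 − 1)·100 = 41.8182
RA = 41.8182·0.8192

34.2575 %


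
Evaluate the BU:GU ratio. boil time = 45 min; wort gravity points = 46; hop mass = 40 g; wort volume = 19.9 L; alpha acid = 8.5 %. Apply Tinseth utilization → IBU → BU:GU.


U = 1.65·0.000125^(GP/1000)·(1−e^(−0.04t))/4.15;  IBU = (α/100)·m·U·1000/V;  BU:GU = IBU/GP
U = 1.65·0.000125^(46/1000)·(1−e^(−0.04·45))/4.15 = 0.2195
IBU = (8.5/100)·40·0.2195·1000/19.9 = 37.5017
BU:GU = 37.5017/46

0.8153


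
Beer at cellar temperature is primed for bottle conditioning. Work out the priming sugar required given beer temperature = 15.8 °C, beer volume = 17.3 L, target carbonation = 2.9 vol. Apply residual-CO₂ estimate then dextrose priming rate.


residual = 14.695·(0.01821 + 0.09011·e^(−0.04·T));  sugar = (target − residual)·4.0·V
residual = 14.695·(0.01821 + 0.09011·e^(−0.04·15.8)) = 0.9714
sugar = (2.9 − 0.9714)·4.0·17.3

133.4572 g


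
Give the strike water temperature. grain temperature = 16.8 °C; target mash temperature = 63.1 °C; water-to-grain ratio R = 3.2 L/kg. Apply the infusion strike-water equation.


T_strike = (0.41/R)·(T_mash − T_grain) + T_mash
T_strike = (0.41/3.2)·(63.1 − 16.8) + 63.1

69.0322 °C


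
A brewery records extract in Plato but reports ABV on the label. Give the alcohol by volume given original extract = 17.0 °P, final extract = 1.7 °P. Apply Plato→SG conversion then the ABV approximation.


SG = 259/(259 − P);  ABV = (OG − FG)·131.25
OG = 259/(259 − 17.0) = 1.0702
FG = 259/(259 − 1.7) = 1.0066
ABV = (1.0702 − 1.0066)·131.25

8.3529 % ABV


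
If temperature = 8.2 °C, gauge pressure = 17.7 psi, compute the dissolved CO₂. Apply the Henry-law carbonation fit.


vols = (P + 14.695)·(0.01821 + 0.09011·e^(−0.04·T))
vols = (17.7 + 14.695)·(0.01821 + 0.09011·e^(−0.04·8.2))

2.6927 volumes


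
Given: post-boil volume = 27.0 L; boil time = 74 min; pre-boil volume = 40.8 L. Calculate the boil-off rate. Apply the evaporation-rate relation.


rate = (V_pre − V_post) / (t_min/60)
rate = (40.8 − 27.0) / (74/60)

11.1892 L/hr


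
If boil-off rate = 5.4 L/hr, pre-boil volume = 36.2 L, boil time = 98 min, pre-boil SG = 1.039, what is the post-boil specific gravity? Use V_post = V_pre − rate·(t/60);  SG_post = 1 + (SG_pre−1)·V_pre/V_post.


V_post = 36.2 − 5.4·(98/60) = 27.3800
SG_post = 1 + (1.039 − 1)·36.2/27.3800

1.0516


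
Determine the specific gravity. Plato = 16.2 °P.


SG = 259/(259 − P)
SG = 259/(259 − 16.2)

1.0667


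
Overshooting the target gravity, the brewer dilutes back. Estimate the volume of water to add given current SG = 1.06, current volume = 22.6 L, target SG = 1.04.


V_water = V·((SG_curr − 1)/(SG_target − 1) − 1)
V_water = 22.6·((1.06 − 1)/(1.04 − 1) − 1)

11.3000 L


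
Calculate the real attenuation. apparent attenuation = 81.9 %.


RA = AA · 0.8192
RA = 81.9 · 0.8192

67.0925 %


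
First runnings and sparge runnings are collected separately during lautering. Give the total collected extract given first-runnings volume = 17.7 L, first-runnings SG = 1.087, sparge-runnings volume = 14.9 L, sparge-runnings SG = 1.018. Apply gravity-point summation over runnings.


total = Σ (SG_i − 1)·1000·V_i
first = (1.087 − 1)·1000·17.7 = 1539.9000
sparge = (1.018 − 1)·1000·14.9 = 268.2000
total = 1539.9000 + 268.2000

1808.1000 gravity·L


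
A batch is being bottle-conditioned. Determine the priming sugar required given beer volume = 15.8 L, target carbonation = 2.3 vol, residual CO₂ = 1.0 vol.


sugar = (target − residual)·4.0·V
sugar = (2.3 − 1.0)·4.0·15.8

82.1600 g


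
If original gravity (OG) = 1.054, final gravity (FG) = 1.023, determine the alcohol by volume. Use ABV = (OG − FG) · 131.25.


ABV = (1.054 − 1.023) · 131.25

4.0688 % ABV


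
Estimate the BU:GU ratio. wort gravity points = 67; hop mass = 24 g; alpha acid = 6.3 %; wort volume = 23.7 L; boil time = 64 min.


U = 1.65·0.000125^(GP/1000)·(1−e^(−0.04t))/4.15;  IBU = (α/100)·m·U·1000/V;  BU:GU = IBU/GP
U = 1.65·0.000125^(67/1000)·(1−e^(−0.04·64))/4.15 = 0.2009
IBU = (6.3/100)·24·0.2009·1000/23.7 = 12.8171
BU:GU = 12.8171/67

0.1913


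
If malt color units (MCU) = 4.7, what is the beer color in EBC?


SRM = 1.4922·MCU^0.6859;  EBC = SRM·1.97
SRM = 1.4922·4.7^0.6859 = 4.3134
EBC = 4.3134·1.97

8.4974 EBC


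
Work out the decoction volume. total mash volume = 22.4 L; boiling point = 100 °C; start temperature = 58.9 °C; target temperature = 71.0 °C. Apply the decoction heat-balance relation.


V_dec = V_total·(T_target − T_start)/(T_boil − T_start)
V_dec = 22.4·(71.0 − 58.9)/(100 − 58.9)

6.5946 L


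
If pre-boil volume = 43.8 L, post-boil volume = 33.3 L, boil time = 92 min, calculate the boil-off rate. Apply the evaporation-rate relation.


rate = (V_pre − V_post) / (t_min/60)
rate = (43.8 − 33.3) / (92/60)

6.8478 L/hr


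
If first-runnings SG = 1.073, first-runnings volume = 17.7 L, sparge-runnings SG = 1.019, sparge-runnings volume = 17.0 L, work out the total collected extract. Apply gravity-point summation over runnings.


total = Σ (SG_i − 1)·1000·V_i
first = (1.073 − 1)·1000·17.7 = 1292.1000
sparge = (1.019 − 1)·1000·17.0 = 323.0000
total = 1292.1000 + 323.0000

1615.1000 gravity·L


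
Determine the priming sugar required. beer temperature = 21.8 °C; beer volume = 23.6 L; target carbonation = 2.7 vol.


residual = 14.695·(0.01821 + 0.09011·e^(−0.04·T));  sugar = (target − residual)·4.0·V
residual = 14.695·(0.01821 + 0.09011·e^(−0.04·21.8)) = 0.8212
sugar = (2.7 − 0.8212)·4.0·23.6

177.3541 g


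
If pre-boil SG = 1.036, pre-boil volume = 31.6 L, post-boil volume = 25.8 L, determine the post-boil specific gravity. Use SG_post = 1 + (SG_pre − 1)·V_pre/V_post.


pts_pre = (1.036 − 1)·1000 = 36.0000
pts_post = 36.0000·31.6/25.8 = 44.0930
SG_post = 1 + 44.0930/1000

1.0441


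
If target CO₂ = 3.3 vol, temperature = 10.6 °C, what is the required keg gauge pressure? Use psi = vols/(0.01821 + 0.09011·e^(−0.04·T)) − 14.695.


psi = 3.3/(0.01821 + 0.09011·e^(−0.04·10.6)) − 14.695

28.0621 psi


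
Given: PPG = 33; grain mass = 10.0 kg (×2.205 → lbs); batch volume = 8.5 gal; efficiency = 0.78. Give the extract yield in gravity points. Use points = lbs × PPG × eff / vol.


lbs = 10.0 × 2.205 = 22.0500
points = 22.0500 × 33 × 0.78 / 8.5

66.7726 points


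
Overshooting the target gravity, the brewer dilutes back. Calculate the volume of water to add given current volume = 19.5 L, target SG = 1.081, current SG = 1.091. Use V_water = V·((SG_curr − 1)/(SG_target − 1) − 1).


V_water = 19.5·((1.091 − 1)/(1.081 − 1) − 1)

2.4074 L


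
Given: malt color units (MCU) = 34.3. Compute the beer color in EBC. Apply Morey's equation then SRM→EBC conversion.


SRM = 1.4922·MCU^0.6859;  EBC = SRM·1.97
SRM = 1.4922·34.3^0.6859 = 16.8611
EBC = 16.8611·1.97

33.2163 EBC


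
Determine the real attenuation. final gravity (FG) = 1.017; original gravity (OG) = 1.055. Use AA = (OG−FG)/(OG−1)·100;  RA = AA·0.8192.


AA = (1.055 − 1.017)/(1.055 − 1)·100 = 69.0909
RA = 69.0909·0.8192

56.5993 %


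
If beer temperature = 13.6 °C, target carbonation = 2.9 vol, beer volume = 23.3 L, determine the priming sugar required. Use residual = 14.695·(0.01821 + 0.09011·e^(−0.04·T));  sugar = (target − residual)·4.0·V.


residual = 14.695·(0.01821 + 0.09011·e^(−0.04·13.6)) = 1.0362
sugar = (2.9 − 1.0362)·4.0·23.3

173.7088 g


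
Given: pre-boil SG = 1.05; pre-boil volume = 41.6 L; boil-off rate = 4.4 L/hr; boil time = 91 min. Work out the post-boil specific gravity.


V_post = V_pre − rate·(t/60);  SG_post = 1 + (SG_pre−1)·V_pre/V_post
V_post = 41.6 − 4.4·(91/60) = 34.9267
SG_post = 1 + (1.05 − 1)·41.6/34.9267

1.0596


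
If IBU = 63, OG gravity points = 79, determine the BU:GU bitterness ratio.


BU:GU = IBU / OG_points
BU:GU = 63 / 79

0.7975


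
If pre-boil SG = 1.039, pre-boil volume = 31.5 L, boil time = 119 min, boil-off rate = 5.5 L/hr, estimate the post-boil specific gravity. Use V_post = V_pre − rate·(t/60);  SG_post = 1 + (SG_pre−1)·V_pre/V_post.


V_post = 31.5 − 5.5·(119/60) = 20.5917
SG_post = 1 + (1.039 − 1)·31.5/20.5917

1.0597


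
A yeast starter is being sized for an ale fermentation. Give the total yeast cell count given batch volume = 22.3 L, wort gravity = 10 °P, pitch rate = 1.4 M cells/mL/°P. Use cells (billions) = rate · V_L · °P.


cells = 1.4 · 22.3 · 10

312.2000 billion cells


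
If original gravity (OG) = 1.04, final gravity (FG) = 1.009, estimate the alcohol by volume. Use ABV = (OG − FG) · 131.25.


ABV = (1.04 − 1.009) · 131.25

4.0688 % ABV


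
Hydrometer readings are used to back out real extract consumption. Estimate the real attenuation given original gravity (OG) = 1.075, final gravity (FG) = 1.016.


AA = (OG−FG)/(OG−1)·100;  RA = AA·0.8192
AA = (1.075 − 1.016)/(1.075 − 1)·100 = 78.6667
RA = 78.6667·0.8192

64.4437 %


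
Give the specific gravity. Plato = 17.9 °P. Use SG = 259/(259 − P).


SG = 259/(259 − 17.9)

1.0742


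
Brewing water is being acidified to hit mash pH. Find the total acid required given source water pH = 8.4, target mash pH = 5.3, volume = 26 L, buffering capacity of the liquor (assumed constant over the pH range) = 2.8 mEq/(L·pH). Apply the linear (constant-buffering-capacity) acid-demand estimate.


acid = buffering capacity · (pH_source − pH_target) · V
acid = 2.8 · (8.4 − 5.3) · 26

225.6800 mEq


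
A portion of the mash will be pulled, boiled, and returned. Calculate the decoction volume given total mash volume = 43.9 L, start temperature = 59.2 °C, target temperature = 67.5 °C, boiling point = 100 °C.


V_dec = V_total·(T_target − T_start)/(T_boil − T_start)
V_dec = 43.9·(67.5 − 59.2)/(100 − 59.2)

8.9306 L


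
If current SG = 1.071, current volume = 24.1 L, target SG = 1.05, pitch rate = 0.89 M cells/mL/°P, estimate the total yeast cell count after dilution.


V_w = V·((SG_c−1)/(SG_t−1)−1);  °P = 259 − 259/SG_t;  cells = rate·(V+V_w)·°P
V_w = 24.1·((1.071−1)/(1.05−1)−1) = 10.1220
V_final = 24.1 + 10.1220 = 34.2220
°P = 259 − 259/1.05 = 12.3333
cells = 0.89·34.2220·12.3333

375.6435 billion cells


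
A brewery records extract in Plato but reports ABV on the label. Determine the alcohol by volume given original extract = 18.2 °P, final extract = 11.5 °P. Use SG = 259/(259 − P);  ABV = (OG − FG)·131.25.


OG = 259/(259 − 18.2) = 1.0756
FG = 259/(259 − 11.5) = 1.0465
ABV = (1.0756 − 1.0465)·131.25

3.8216 % ABV


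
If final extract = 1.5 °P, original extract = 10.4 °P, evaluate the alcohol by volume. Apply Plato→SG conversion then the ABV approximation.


SG = 259/(259 − P);  ABV = (OG − FG)·131.25
OG = 259/(259 − 10.4) = 1.0418
FG = 259/(259 − 1.5) = 1.0058
ABV = (1.0418 − 1.0058)·131.25

4.7262 % ABV


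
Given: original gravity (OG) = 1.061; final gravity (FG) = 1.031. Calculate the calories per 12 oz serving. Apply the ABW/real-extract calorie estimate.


ABW = (OG−FG)·131.25·0.79/FG;  °P = 259 − 259/SG (for OG→OE and FG→AE);  RE = 0.1808·OE + 0.8192·AE;  Cal = (6.9·ABW + 4·(RE−0.1))·FG·3.55
ABW = (1.061 − 1.031)·131.25·0.79/1.031 = 3.0171
OE = 259 − 259/1.061 = 14.8907 °P
AE = 259 − 259/1.031 = 7.7876 °P
RE = 0.1808·14.8907 + 0.8192·7.7876 = 9.0718 °P
Cal = (6.9·3.0171 + 4·(9.0718−0.1))·1.031·3.55

207.5440 kcal


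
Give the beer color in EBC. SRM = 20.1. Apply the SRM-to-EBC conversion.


EBC = SRM · 1.97
EBC = 20.1 · 1.97

39.5970 EBC


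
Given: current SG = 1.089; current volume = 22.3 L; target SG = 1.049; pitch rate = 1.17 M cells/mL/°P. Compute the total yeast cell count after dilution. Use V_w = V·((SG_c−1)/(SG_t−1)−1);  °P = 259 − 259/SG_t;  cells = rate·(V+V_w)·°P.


V_w = 22.3·((1.089−1)/(1.049−1)−1) = 18.2041
V_final = 22.3 + 18.2041 = 40.5041
°P = 259 − 259/1.049 = 12.0982
cells = 1.17·40.5041·12.0982

573.3304 billion cells


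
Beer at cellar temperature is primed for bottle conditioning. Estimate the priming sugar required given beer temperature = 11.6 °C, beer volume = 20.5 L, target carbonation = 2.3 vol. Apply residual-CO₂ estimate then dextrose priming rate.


residual = 14.695·(0.01821 + 0.09011·e^(−0.04·T));  sugar = (target − residual)·4.0·V
residual = 14.695·(0.01821 + 0.09011·e^(−0.04·11.6)) = 1.1002
sugar = (2.3 − 1.1002)·4.0·20.5

98.3849 g


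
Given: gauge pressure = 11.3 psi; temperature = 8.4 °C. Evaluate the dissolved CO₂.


vols = (P + 14.695)·(0.01821 + 0.09011·e^(−0.04·T))
vols = (11.3 + 14.695)·(0.01821 + 0.09011·e^(−0.04·8.4))

2.1473 volumes


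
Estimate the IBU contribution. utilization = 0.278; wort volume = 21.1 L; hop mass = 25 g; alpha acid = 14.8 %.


IBU = (α/100)·mass·U·1000 / V
IBU = (14.8/100)·25·0.278·1000 / 21.1

48.7488 IBU


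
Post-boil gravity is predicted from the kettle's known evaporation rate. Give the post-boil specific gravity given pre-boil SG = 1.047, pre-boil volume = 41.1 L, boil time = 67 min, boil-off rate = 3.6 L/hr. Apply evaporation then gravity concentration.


V_post = V_pre − rate·(t/60);  SG_post = 1 + (SG_pre−1)·V_pre/V_post
V_post = 41.1 − 3.6·(67/60) = 37.0800
SG_post = 1 + (1.047 − 1)·41.1/37.0800

1.0521


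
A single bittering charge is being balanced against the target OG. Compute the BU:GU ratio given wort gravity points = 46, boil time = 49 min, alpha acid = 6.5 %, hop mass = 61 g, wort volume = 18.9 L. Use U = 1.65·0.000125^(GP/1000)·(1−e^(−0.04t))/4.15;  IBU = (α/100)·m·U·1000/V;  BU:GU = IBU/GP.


U = 1.65·0.000125^(46/1000)·(1−e^(−0.04·49))/4.15 = 0.2259
IBU = (6.5/100)·61·0.2259·1000/18.9 = 47.3958
BU:GU = 47.3958/46

1.0303


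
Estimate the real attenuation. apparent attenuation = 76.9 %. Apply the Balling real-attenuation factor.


RA = AA · 0.8192
RA = 76.9 · 0.8192

62.9965 %


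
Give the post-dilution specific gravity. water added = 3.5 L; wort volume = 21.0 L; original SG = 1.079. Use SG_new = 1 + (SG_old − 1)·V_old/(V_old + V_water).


pts = (1.079 − 1)·1000·21.0/(21.0 + 3.5) = 67.7143
SG_new = 1 + 67.7143/1000

1.0677


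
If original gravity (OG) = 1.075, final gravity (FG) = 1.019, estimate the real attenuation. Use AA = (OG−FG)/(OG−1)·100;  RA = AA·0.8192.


AA = (1.075 − 1.019)/(1.075 − 1)·100 = 74.6667
RA = 74.6667·0.8192

61.1669 %


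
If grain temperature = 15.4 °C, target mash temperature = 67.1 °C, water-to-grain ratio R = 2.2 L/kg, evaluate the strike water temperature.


T_strike = (0.41/R)·(T_mash − T_grain) + T_mash
T_strike = (0.41/2.2)·(67.1 − 15.4) + 67.1

76.7350 °C


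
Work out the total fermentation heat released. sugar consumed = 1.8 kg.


Q = m_sugar · 590 kJ/kg
Q = 1.8 · 590

1062.0000 kJ


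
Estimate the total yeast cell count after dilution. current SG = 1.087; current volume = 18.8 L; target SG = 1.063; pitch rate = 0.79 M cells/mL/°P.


V_w = V·((SG_c−1)/(SG_t−1)−1);  °P = 259 − 259/SG_t;  cells = rate·(V+V_w)·°P
V_w = 18.8·((1.087−1)/(1.063−1)−1) = 7.1619
V_final = 18.8 + 7.1619 = 25.9619
°P = 259 − 259/1.063 = 15.3500
cells = 0.79·25.9619·15.3500

314.8261 billion cells


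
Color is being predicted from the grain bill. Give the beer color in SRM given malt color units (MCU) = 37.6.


SRM = 1.4922 · MCU^0.6859
SRM = 1.4922 · 37.6^0.6859

17.9576 SRM


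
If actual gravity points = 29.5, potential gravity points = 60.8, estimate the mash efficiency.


efficiency = actual / potential × 100
efficiency = 29.5 / 60.8 × 100

48.5197 %


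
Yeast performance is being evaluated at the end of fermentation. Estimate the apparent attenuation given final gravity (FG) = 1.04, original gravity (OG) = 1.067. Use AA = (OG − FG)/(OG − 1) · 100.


AA = (1.067 − 1.04)/(1.067 − 1) · 100

40.2985 %


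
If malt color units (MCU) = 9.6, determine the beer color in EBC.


SRM = 1.4922·MCU^0.6859;  EBC = SRM·1.97
SRM = 1.4922·9.6^0.6859 = 7.0399
EBC = 7.0399·1.97

13.8686 EBC


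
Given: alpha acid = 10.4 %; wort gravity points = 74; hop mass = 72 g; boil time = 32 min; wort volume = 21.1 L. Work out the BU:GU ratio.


U = 1.65·0.000125^(GP/1000)·(1−e^(−0.04t))/4.15;  IBU = (α/100)·m·U·1000/V;  BU:GU = IBU/GP
U = 1.65·0.000125^(74/1000)·(1−e^(−0.04·32))/4.15 = 0.1476
IBU = (10.4/100)·72·0.1476·1000/21.1 = 52.3848
BU:GU = 52.3848/74

0.7079


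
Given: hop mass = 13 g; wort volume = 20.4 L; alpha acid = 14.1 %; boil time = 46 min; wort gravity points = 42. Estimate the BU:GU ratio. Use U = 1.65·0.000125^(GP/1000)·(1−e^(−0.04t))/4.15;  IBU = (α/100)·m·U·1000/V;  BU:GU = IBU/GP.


U = 1.65·0.000125^(42/1000)·(1−e^(−0.04·46))/4.15 = 0.2293
IBU = (14.1/100)·13·0.2293·1000/20.4 = 20.6029
BU:GU = 20.6029/42

0.4905


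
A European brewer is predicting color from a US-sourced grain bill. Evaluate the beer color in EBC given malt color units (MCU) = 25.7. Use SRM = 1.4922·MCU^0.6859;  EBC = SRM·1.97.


SRM = 1.4922·25.7^0.6859 = 13.8325
EBC = 13.8325·1.97

27.2500 EBC


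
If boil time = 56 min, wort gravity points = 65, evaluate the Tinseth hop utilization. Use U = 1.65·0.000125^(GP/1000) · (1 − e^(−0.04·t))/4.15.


bigness = 1.65·0.000125^(65/1000) = 0.9200
boil_factor = (1 − e^(−0.04·56))/4.15 = 0.2153
U = 0.9200 · 0.2153

0.1981


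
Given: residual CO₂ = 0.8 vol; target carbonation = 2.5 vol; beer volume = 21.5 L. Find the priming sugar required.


sugar = (target − residual)·4.0·V
sugar = (2.5 − 0.8)·4.0·21.5

146.2000 g


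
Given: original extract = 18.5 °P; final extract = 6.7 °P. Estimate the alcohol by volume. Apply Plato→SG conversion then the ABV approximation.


SG = 259/(259 − P);  ABV = (OG − FG)·131.25
OG = 259/(259 − 18.5) = 1.0769
FG = 259/(259 − 6.7) = 1.0266
ABV = (1.0769 − 1.0266)·131.25

6.6107 % ABV


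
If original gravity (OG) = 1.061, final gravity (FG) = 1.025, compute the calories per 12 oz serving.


ABW = (OG−FG)·131.25·0.79/FG;  °P = 259 − 259/SG (for OG→OE and FG→AE);  RE = 0.1808·OE + 0.8192·AE;  Cal = (6.9·ABW + 4·(RE−0.1))·FG·3.55
ABW = (1.061 − 1.025)·131.25·0.79/1.025 = 3.6417
OE = 259 − 259/1.061 = 14.8907 °P
AE = 259 − 259/1.025 = 6.3171 °P
RE = 0.1808·14.8907 + 0.8192·6.3171 = 7.8672 °P
Cal = (6.9·3.6417 + 4·(7.8672−0.1))·1.025·3.55

204.4850 kcal


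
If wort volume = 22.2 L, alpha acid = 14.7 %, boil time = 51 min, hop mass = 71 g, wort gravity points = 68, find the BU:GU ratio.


U = 1.65·0.000125^(GP/1000)·(1−e^(−0.04t))/4.15;  IBU = (α/100)·m·U·1000/V;  BU:GU = IBU/GP
U = 1.65·0.000125^(68/1000)·(1−e^(−0.04·51))/4.15 = 0.1877
IBU = (14.7/100)·71·0.1877·1000/22.2 = 88.2579
BU:GU = 88.2579/68

1.2979


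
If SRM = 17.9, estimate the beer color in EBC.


EBC = SRM · 1.97
EBC = 17.9 · 1.97

35.2630 EBC


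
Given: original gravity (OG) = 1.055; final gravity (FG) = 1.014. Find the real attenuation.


AA = (OG−FG)/(OG−1)·100;  RA = AA·0.8192
AA = (1.055 − 1.014)/(1.055 − 1)·100 = 74.5455
RA = 74.5455·0.8192

61.0676 %


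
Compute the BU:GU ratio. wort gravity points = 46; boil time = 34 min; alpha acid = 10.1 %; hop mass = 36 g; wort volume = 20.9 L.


U = 1.65·0.000125^(GP/1000)·(1−e^(−0.04t))/4.15;  IBU = (α/100)·m·U·1000/V;  BU:GU = IBU/GP
U = 1.65·0.000125^(46/1000)·(1−e^(−0.04·34))/4.15 = 0.1955
IBU = (10.1/100)·36·0.1955·1000/20.9 = 34.0062
BU:GU = 34.0062/46

0.7393


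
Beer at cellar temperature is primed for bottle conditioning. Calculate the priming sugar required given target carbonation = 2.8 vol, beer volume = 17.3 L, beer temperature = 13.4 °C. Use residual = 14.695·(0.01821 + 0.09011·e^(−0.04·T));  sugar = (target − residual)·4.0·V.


residual = 14.695·(0.01821 + 0.09011·e^(−0.04·13.4)) = 1.0423
sugar = (2.8 − 1.0423)·4.0·17.3

121.6298 g


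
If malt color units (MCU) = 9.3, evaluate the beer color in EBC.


SRM = 1.4922·MCU^0.6859;  EBC = SRM·1.97
SRM = 1.4922·9.3^0.6859 = 6.8883
EBC = 6.8883·1.97

13.5699 EBC


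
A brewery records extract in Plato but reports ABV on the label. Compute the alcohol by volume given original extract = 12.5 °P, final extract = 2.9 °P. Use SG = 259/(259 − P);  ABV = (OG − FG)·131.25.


OG = 259/(259 − 12.5) = 1.0507
FG = 259/(259 − 2.9) = 1.0113
ABV = (1.0507 − 1.0113)·131.25

5.1694 % ABV


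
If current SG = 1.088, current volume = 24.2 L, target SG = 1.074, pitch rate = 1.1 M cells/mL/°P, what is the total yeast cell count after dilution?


V_w = V·((SG_c−1)/(SG_t−1)−1);  °P = 259 − 259/SG_t;  cells = rate·(V+V_w)·°P
V_w = 24.2·((1.088−1)/(1.074−1)−1) = 4.5784
V_final = 24.2 + 4.5784 = 28.7784
°P = 259 − 259/1.074 = 17.8454
cells = 1.1·28.7784·17.8454

564.9190 billion cells


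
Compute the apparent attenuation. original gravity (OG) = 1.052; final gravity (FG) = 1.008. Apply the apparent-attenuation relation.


AA = (OG − FG)/(OG − 1) · 100
AA = (1.052 − 1.008)/(1.052 − 1) · 100

84.6154 %


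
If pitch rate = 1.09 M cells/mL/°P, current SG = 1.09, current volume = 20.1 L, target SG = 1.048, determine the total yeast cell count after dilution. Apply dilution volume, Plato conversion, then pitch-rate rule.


V_w = V·((SG_c−1)/(SG_t−1)−1);  °P = 259 − 259/SG_t;  cells = rate·(V+V_w)·°P
V_w = 20.1·((1.09−1)/(1.048−1)−1) = 17.5875
V_final = 20.1 + 17.5875 = 37.6875
°P = 259 − 259/1.048 = 11.8626
cells = 1.09·37.6875·11.8626

487.3080 billion cells


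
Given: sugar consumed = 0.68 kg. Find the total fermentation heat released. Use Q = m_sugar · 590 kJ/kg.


Q = 0.68 · 590

401.2000 kJ


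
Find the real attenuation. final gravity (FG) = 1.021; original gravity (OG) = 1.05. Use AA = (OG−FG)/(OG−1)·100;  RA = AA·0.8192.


AA = (1.05 − 1.021)/(1.05 − 1)·100 = 58.0000
RA = 58.0000·0.8192

47.5136 %


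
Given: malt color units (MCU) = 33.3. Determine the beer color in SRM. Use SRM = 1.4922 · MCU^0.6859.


SRM = 1.4922 · 33.3^0.6859

16.5223 SRM


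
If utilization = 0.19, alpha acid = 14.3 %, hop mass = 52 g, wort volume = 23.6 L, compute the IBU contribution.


IBU = (α/100)·mass·U·1000 / V
IBU = (14.3/100)·52·0.19·1000 / 23.6

59.8661 IBU


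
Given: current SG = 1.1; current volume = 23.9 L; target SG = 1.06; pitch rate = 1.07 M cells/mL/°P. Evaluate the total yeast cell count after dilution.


V_w = V·((SG_c−1)/(SG_t−1)−1);  °P = 259 − 259/SG_t;  cells = rate·(V+V_w)·°P
V_w = 23.9·((1.1−1)/(1.06−1)−1) = 15.9333
V_final = 23.9 + 15.9333 = 39.8333
°P = 259 − 259/1.06 = 14.6604
cells = 1.07·39.8333·14.6604

624.8497 billion cells


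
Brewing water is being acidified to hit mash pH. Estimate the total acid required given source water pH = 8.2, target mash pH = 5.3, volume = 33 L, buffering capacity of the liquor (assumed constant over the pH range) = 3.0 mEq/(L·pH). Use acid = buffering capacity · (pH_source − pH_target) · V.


acid = 3.0 · (8.2 − 5.3) · 33

287.1000 mEq
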